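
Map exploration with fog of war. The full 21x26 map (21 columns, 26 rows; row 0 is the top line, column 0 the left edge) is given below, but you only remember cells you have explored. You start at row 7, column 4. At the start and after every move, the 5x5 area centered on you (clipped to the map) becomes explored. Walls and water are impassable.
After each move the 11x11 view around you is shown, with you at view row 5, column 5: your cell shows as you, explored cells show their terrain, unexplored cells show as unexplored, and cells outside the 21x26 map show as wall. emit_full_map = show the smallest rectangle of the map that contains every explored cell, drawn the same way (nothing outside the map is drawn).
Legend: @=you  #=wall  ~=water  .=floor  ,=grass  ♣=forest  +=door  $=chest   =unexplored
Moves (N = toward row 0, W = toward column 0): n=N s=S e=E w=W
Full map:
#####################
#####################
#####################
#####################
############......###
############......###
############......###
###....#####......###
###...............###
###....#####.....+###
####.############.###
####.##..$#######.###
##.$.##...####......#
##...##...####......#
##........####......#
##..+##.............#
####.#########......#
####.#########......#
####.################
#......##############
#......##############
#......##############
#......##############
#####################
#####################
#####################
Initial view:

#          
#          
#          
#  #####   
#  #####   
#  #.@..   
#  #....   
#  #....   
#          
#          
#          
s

#          
#          
#  #####   
#  #####   
#  #....   
#  #.@..   
#  #....   
#  ##.##   
#          
#          
#          

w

##         
##         
##  #####  
## ######  
## ##....  
## ##@...  
## ##....  
## ###.##  
##         
##         
##         

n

##         
##         
##         
## ######  
## ######  
## ##@...  
## ##....  
## ##....  
## ###.##  
##         
##         

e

#          
#          
#          
# ######   
# ######   
# ##.@..   
# ##....   
# ##....   
# ###.##   
#          
#          

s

#          
#          
# ######   
# ######   
# ##....   
# ##.@..   
# ##....   
# ###.##   
#          
#          
#          

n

#          
#          
#          
# ######   
# ######   
# ##.@..   
# ##....   
# ##....   
# ###.##   
#          
#          

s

#          
#          
# ######   
# ######   
# ##....   
# ##.@..   
# ##....   
# ###.##   
#          
#          
#          

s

#          
# ######   
# ######   
# ##....   
# ##....   
# ##.@..   
# ###.##   
#  ##.##   
#          
#          
#          

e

           
 ######    
 ######    
 ##....#   
 ##.....   
 ##..@.#   
 ###.###   
  ##.##.   
           
           
           

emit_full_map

###### 
###### 
##....#
##.....
##..@.#
###.###
 ##.##.

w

#          
# ######   
# ######   
# ##....#  
# ##.....  
# ##.@..#  
# ###.###  
#  ##.##.  
#          
#          
#          

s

# ######   
# ######   
# ##....#  
# ##.....  
# ##....#  
# ###@###  
#  ##.##.  
#  .$.##   
#          
#          
#          

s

# ######   
# ##....#  
# ##.....  
# ##....#  
# ###.###  
#  ##@##.  
#  .$.##   
#  ...##   
#          
#          
#          

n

# ######   
# ######   
# ##....#  
# ##.....  
# ##....#  
# ###@###  
#  ##.##.  
#  .$.##   
#  ...##   
#          
#          

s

# ######   
# ##....#  
# ##.....  
# ##....#  
# ###.###  
#  ##@##.  
#  .$.##   
#  ...##   
#          
#          
#          

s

# ##....#  
# ##.....  
# ##....#  
# ###.###  
#  ##.##.  
#  .$@##   
#  ...##   
#  .....   
#          
#          
#          

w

## ##....# 
## ##..... 
## ##....# 
## ###.### 
## ###.##. 
## #.@.##  
## #...##  
## #.....  
##         
##         
##         

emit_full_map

###### 
###### 
##....#
##.....
##....#
###.###
###.##.
#.@.## 
#...## 
#..... 

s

## ##..... 
## ##....# 
## ###.### 
## ###.##. 
## #.$.##  
## #.@.##  
## #.....  
## #..+#   
##         
##         
##         

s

## ##....# 
## ###.### 
## ###.##. 
## #.$.##  
## #...##  
## #.@...  
## #..+#   
## ###.#   
##         
##         
##         

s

## ###.### 
## ###.##. 
## #.$.##  
## #...##  
## #.....  
## #.@+#   
## ###.#   
## ###.#   
##         
##         
##         

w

### ###.###
### ###.##.
### #.$.## 
#####...## 
#####..... 
#####@.+#  
#######.#  
#######.#  
###        
###        
###        

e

## ###.### 
## ###.##. 
## #.$.##  
####...##  
####.....  
####.@+#   
######.#   
######.#   
##         
##         
##         

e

# ###.###  
# ###.##.  
# #.$.##   
###...##   
###.....   
###..@##   
#####.##   
#####.##   
#          
#          
#          

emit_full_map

 ###### 
 ###### 
 ##....#
 ##.....
 ##....#
 ###.###
 ###.##.
 #.$.## 
##...## 
##..... 
##..@## 
####.## 
####.## 


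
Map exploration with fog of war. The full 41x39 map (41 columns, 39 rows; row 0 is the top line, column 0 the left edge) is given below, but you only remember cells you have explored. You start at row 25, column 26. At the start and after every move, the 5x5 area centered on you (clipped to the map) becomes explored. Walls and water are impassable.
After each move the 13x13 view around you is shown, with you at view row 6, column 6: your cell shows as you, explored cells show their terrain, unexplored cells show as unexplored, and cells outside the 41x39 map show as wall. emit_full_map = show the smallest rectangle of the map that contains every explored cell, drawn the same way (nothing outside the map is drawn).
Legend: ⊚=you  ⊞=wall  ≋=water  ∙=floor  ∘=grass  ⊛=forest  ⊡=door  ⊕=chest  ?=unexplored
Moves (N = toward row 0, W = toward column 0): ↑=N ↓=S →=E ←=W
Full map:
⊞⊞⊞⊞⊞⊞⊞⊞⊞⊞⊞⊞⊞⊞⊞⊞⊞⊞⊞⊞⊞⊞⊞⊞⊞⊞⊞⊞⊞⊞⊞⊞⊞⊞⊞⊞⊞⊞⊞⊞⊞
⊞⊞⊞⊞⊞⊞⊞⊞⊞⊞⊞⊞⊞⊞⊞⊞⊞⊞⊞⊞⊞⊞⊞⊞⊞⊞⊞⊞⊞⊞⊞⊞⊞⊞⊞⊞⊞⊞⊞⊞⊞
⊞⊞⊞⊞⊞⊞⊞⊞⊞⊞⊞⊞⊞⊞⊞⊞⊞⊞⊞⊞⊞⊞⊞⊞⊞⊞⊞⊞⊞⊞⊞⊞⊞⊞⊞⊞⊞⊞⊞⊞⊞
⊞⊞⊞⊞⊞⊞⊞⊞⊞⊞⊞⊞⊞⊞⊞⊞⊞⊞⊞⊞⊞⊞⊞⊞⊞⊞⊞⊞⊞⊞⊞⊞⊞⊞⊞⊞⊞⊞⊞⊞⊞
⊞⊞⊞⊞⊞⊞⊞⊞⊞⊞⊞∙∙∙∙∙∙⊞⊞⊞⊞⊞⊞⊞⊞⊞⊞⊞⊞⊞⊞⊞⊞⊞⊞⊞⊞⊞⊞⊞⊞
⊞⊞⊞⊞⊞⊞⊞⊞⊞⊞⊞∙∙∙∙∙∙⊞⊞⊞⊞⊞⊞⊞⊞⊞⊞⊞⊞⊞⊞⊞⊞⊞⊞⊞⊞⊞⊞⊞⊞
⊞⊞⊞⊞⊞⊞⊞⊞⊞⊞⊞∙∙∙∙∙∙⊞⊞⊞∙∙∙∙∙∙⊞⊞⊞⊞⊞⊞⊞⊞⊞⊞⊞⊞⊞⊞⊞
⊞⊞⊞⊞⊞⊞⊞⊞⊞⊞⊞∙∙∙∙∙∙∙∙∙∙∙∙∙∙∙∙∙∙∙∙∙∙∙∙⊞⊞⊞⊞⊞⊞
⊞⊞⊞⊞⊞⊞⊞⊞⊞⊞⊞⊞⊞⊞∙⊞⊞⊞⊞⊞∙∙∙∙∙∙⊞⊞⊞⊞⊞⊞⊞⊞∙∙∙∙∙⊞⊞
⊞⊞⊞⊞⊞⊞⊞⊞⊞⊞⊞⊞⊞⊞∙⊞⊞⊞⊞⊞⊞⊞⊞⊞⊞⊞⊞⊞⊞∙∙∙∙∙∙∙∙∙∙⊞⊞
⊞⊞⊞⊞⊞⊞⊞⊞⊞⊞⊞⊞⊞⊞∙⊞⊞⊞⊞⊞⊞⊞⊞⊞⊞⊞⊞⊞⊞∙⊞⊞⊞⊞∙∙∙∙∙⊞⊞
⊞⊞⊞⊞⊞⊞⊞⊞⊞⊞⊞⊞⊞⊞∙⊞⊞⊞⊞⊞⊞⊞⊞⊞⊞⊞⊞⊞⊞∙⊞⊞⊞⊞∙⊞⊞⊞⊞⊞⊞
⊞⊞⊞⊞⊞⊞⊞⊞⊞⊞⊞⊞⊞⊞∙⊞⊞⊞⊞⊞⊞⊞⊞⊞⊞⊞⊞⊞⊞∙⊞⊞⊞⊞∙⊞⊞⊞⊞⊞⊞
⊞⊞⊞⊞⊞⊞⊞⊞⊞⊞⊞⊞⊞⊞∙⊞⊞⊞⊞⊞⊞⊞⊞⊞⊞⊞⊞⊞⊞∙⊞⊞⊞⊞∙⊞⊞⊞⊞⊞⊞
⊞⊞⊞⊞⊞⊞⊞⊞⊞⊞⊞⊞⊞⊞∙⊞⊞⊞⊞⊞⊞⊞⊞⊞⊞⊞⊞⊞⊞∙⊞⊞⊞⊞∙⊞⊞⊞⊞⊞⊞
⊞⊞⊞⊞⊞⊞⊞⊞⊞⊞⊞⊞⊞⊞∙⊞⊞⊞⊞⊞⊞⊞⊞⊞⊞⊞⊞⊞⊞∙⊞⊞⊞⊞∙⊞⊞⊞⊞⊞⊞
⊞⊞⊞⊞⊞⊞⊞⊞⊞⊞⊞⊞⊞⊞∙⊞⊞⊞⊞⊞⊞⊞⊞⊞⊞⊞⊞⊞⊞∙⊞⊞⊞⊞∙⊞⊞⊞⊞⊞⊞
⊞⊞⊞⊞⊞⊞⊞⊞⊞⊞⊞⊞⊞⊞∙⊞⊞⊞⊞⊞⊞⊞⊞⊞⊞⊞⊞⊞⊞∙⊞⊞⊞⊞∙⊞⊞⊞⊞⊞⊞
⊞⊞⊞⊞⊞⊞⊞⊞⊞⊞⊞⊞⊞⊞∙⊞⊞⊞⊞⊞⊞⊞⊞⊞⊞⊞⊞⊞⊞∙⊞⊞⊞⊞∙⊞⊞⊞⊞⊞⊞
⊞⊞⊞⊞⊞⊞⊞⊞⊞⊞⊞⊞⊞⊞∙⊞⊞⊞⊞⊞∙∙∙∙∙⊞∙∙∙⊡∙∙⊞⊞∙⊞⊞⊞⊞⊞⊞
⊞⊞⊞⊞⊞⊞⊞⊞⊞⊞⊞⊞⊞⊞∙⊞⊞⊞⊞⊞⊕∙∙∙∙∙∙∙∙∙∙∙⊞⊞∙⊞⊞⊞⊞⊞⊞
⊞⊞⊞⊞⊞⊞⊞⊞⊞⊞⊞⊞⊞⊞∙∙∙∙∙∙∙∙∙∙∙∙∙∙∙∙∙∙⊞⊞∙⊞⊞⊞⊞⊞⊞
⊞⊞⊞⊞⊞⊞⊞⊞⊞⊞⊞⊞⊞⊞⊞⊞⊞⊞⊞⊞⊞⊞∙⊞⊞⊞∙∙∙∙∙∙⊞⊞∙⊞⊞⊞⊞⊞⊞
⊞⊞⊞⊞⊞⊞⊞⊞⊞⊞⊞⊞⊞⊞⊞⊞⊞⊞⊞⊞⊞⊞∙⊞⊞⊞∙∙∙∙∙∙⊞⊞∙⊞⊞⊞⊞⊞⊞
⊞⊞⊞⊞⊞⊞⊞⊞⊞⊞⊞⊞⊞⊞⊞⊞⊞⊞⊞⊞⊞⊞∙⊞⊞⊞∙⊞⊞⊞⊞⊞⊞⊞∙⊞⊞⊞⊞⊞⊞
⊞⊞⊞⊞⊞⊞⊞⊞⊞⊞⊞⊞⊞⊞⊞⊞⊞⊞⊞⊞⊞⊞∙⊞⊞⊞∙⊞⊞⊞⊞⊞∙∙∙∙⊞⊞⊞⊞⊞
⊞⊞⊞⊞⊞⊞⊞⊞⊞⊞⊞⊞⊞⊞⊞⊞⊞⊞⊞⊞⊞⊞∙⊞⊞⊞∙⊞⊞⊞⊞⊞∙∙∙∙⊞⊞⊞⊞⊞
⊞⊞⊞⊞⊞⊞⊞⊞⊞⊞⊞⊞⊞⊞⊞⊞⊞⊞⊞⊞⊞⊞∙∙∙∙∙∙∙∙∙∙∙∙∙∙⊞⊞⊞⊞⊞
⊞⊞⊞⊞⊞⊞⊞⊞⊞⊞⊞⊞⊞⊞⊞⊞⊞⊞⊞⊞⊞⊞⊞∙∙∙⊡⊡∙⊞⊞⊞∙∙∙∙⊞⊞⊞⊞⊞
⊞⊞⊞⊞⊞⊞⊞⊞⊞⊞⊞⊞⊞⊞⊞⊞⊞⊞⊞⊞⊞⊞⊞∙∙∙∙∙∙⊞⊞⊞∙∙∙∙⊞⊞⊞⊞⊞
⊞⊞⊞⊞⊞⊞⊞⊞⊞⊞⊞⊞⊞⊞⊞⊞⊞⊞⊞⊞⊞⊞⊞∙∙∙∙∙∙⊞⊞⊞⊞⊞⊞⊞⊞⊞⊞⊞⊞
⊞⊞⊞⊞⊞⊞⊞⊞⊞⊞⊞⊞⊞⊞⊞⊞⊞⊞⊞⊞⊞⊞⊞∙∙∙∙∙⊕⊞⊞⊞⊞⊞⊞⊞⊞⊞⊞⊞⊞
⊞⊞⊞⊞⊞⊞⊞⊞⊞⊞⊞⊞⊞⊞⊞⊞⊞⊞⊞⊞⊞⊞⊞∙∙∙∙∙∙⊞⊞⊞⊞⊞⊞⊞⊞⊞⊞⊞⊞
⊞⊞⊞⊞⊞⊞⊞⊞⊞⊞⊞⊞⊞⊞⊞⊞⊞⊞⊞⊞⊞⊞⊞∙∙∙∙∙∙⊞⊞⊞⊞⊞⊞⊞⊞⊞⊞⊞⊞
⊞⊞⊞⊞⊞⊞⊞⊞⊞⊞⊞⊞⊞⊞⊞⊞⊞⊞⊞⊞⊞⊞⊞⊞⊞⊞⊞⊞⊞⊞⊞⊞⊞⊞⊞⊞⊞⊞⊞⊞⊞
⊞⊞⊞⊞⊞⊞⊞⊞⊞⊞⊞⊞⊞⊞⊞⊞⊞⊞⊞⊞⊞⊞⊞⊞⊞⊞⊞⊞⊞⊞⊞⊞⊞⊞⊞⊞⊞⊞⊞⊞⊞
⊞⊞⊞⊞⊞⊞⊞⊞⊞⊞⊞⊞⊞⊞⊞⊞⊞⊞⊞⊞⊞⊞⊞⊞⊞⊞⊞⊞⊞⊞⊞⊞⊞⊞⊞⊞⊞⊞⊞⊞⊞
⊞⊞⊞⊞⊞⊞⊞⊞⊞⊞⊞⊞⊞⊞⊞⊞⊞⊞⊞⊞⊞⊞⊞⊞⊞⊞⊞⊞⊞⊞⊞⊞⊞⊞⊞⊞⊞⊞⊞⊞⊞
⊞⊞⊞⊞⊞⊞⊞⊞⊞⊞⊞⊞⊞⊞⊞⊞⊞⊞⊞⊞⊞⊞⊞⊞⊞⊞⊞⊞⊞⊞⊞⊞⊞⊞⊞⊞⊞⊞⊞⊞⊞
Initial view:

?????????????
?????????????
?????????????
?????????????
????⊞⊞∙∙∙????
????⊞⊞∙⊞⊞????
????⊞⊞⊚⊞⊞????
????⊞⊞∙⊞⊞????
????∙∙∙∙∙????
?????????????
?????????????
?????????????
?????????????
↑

?????????????
?????????????
?????????????
?????????????
????⊞⊞∙∙∙????
????⊞⊞∙∙∙????
????⊞⊞⊚⊞⊞????
????⊞⊞∙⊞⊞????
????⊞⊞∙⊞⊞????
????∙∙∙∙∙????
?????????????
?????????????
?????????????

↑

?????????????
?????????????
?????????????
?????????????
????∙∙∙∙∙????
????⊞⊞∙∙∙????
????⊞⊞⊚∙∙????
????⊞⊞∙⊞⊞????
????⊞⊞∙⊞⊞????
????⊞⊞∙⊞⊞????
????∙∙∙∙∙????
?????????????
?????????????

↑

?????????????
?????????????
?????????????
?????????????
????∙∙∙∙∙????
????∙∙∙∙∙????
????⊞⊞⊚∙∙????
????⊞⊞∙∙∙????
????⊞⊞∙⊞⊞????
????⊞⊞∙⊞⊞????
????⊞⊞∙⊞⊞????
????∙∙∙∙∙????
?????????????

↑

?????????????
?????????????
?????????????
?????????????
????∙⊞∙∙∙????
????∙∙∙∙∙????
????∙∙⊚∙∙????
????⊞⊞∙∙∙????
????⊞⊞∙∙∙????
????⊞⊞∙⊞⊞????
????⊞⊞∙⊞⊞????
????⊞⊞∙⊞⊞????
????∙∙∙∙∙????

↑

?????????????
?????????????
?????????????
?????????????
????⊞⊞⊞⊞⊞????
????∙⊞∙∙∙????
????∙∙⊚∙∙????
????∙∙∙∙∙????
????⊞⊞∙∙∙????
????⊞⊞∙∙∙????
????⊞⊞∙⊞⊞????
????⊞⊞∙⊞⊞????
????⊞⊞∙⊞⊞????

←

?????????????
?????????????
?????????????
?????????????
????⊞⊞⊞⊞⊞⊞???
????∙∙⊞∙∙∙???
????∙∙⊚∙∙∙???
????∙∙∙∙∙∙???
????⊞⊞⊞∙∙∙???
?????⊞⊞∙∙∙???
?????⊞⊞∙⊞⊞???
?????⊞⊞∙⊞⊞???
?????⊞⊞∙⊞⊞???

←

?????????????
?????????????
?????????????
?????????????
????⊞⊞⊞⊞⊞⊞⊞??
????∙∙∙⊞∙∙∙??
????∙∙⊚∙∙∙∙??
????∙∙∙∙∙∙∙??
????∙⊞⊞⊞∙∙∙??
??????⊞⊞∙∙∙??
??????⊞⊞∙⊞⊞??
??????⊞⊞∙⊞⊞??
??????⊞⊞∙⊞⊞??

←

?????????????
?????????????
?????????????
?????????????
????⊞⊞⊞⊞⊞⊞⊞⊞?
????∙∙∙∙⊞∙∙∙?
????∙∙⊚∙∙∙∙∙?
????∙∙∙∙∙∙∙∙?
????⊞∙⊞⊞⊞∙∙∙?
???????⊞⊞∙∙∙?
???????⊞⊞∙⊞⊞?
???????⊞⊞∙⊞⊞?
???????⊞⊞∙⊞⊞?

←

?????????????
?????????????
?????????????
?????????????
????⊞⊞⊞⊞⊞⊞⊞⊞⊞
????∙∙∙∙∙⊞∙∙∙
????⊕∙⊚∙∙∙∙∙∙
????∙∙∙∙∙∙∙∙∙
????⊞⊞∙⊞⊞⊞∙∙∙
????????⊞⊞∙∙∙
????????⊞⊞∙⊞⊞
????????⊞⊞∙⊞⊞
????????⊞⊞∙⊞⊞

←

?????????????
?????????????
?????????????
?????????????
????⊞⊞⊞⊞⊞⊞⊞⊞⊞
????⊞∙∙∙∙∙⊞∙∙
????⊞⊕⊚∙∙∙∙∙∙
????∙∙∙∙∙∙∙∙∙
????⊞⊞⊞∙⊞⊞⊞∙∙
?????????⊞⊞∙∙
?????????⊞⊞∙⊞
?????????⊞⊞∙⊞
?????????⊞⊞∙⊞

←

?????????????
?????????????
?????????????
?????????????
????⊞⊞⊞⊞⊞⊞⊞⊞⊞
????⊞⊞∙∙∙∙∙⊞∙
????⊞⊞⊚∙∙∙∙∙∙
????∙∙∙∙∙∙∙∙∙
????⊞⊞⊞⊞∙⊞⊞⊞∙
??????????⊞⊞∙
??????????⊞⊞∙
??????????⊞⊞∙
??????????⊞⊞∙

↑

?????????????
?????????????
?????????????
?????????????
????⊞⊞⊞⊞⊞????
????⊞⊞⊞⊞⊞⊞⊞⊞⊞
????⊞⊞⊚∙∙∙∙⊞∙
????⊞⊞⊕∙∙∙∙∙∙
????∙∙∙∙∙∙∙∙∙
????⊞⊞⊞⊞∙⊞⊞⊞∙
??????????⊞⊞∙
??????????⊞⊞∙
??????????⊞⊞∙

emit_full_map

⊞⊞⊞⊞⊞??????
⊞⊞⊞⊞⊞⊞⊞⊞⊞⊞⊞
⊞⊞⊚∙∙∙∙⊞∙∙∙
⊞⊞⊕∙∙∙∙∙∙∙∙
∙∙∙∙∙∙∙∙∙∙∙
⊞⊞⊞⊞∙⊞⊞⊞∙∙∙
??????⊞⊞∙∙∙
??????⊞⊞∙⊞⊞
??????⊞⊞∙⊞⊞
??????⊞⊞∙⊞⊞
??????∙∙∙∙∙

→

?????????????
?????????????
?????????????
?????????????
???⊞⊞⊞⊞⊞⊞????
???⊞⊞⊞⊞⊞⊞⊞⊞⊞⊞
???⊞⊞∙⊚∙∙∙⊞∙∙
???⊞⊞⊕∙∙∙∙∙∙∙
???∙∙∙∙∙∙∙∙∙∙
???⊞⊞⊞⊞∙⊞⊞⊞∙∙
?????????⊞⊞∙∙
?????????⊞⊞∙⊞
?????????⊞⊞∙⊞

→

?????????????
?????????????
?????????????
?????????????
??⊞⊞⊞⊞⊞⊞⊞????
??⊞⊞⊞⊞⊞⊞⊞⊞⊞⊞⊞
??⊞⊞∙∙⊚∙∙⊞∙∙∙
??⊞⊞⊕∙∙∙∙∙∙∙∙
??∙∙∙∙∙∙∙∙∙∙∙
??⊞⊞⊞⊞∙⊞⊞⊞∙∙∙
????????⊞⊞∙∙∙
????????⊞⊞∙⊞⊞
????????⊞⊞∙⊞⊞

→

?????????????
?????????????
?????????????
?????????????
?⊞⊞⊞⊞⊞⊞⊞⊞????
?⊞⊞⊞⊞⊞⊞⊞⊞⊞⊞⊞?
?⊞⊞∙∙∙⊚∙⊞∙∙∙?
?⊞⊞⊕∙∙∙∙∙∙∙∙?
?∙∙∙∙∙∙∙∙∙∙∙?
?⊞⊞⊞⊞∙⊞⊞⊞∙∙∙?
???????⊞⊞∙∙∙?
???????⊞⊞∙⊞⊞?
???????⊞⊞∙⊞⊞?

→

?????????????
?????????????
?????????????
?????????????
⊞⊞⊞⊞⊞⊞⊞⊞⊞????
⊞⊞⊞⊞⊞⊞⊞⊞⊞⊞⊞??
⊞⊞∙∙∙∙⊚⊞∙∙∙??
⊞⊞⊕∙∙∙∙∙∙∙∙??
∙∙∙∙∙∙∙∙∙∙∙??
⊞⊞⊞⊞∙⊞⊞⊞∙∙∙??
??????⊞⊞∙∙∙??
??????⊞⊞∙⊞⊞??
??????⊞⊞∙⊞⊞??

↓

?????????????
?????????????
?????????????
⊞⊞⊞⊞⊞⊞⊞⊞⊞????
⊞⊞⊞⊞⊞⊞⊞⊞⊞⊞⊞??
⊞⊞∙∙∙∙∙⊞∙∙∙??
⊞⊞⊕∙∙∙⊚∙∙∙∙??
∙∙∙∙∙∙∙∙∙∙∙??
⊞⊞⊞⊞∙⊞⊞⊞∙∙∙??
??????⊞⊞∙∙∙??
??????⊞⊞∙⊞⊞??
??????⊞⊞∙⊞⊞??
??????⊞⊞∙⊞⊞??

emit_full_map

⊞⊞⊞⊞⊞⊞⊞⊞⊞??
⊞⊞⊞⊞⊞⊞⊞⊞⊞⊞⊞
⊞⊞∙∙∙∙∙⊞∙∙∙
⊞⊞⊕∙∙∙⊚∙∙∙∙
∙∙∙∙∙∙∙∙∙∙∙
⊞⊞⊞⊞∙⊞⊞⊞∙∙∙
??????⊞⊞∙∙∙
??????⊞⊞∙⊞⊞
??????⊞⊞∙⊞⊞
??????⊞⊞∙⊞⊞
??????∙∙∙∙∙

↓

?????????????
?????????????
⊞⊞⊞⊞⊞⊞⊞⊞⊞????
⊞⊞⊞⊞⊞⊞⊞⊞⊞⊞⊞??
⊞⊞∙∙∙∙∙⊞∙∙∙??
⊞⊞⊕∙∙∙∙∙∙∙∙??
∙∙∙∙∙∙⊚∙∙∙∙??
⊞⊞⊞⊞∙⊞⊞⊞∙∙∙??
????∙⊞⊞⊞∙∙∙??
??????⊞⊞∙⊞⊞??
??????⊞⊞∙⊞⊞??
??????⊞⊞∙⊞⊞??
??????∙∙∙∙∙??

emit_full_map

⊞⊞⊞⊞⊞⊞⊞⊞⊞??
⊞⊞⊞⊞⊞⊞⊞⊞⊞⊞⊞
⊞⊞∙∙∙∙∙⊞∙∙∙
⊞⊞⊕∙∙∙∙∙∙∙∙
∙∙∙∙∙∙⊚∙∙∙∙
⊞⊞⊞⊞∙⊞⊞⊞∙∙∙
????∙⊞⊞⊞∙∙∙
??????⊞⊞∙⊞⊞
??????⊞⊞∙⊞⊞
??????⊞⊞∙⊞⊞
??????∙∙∙∙∙


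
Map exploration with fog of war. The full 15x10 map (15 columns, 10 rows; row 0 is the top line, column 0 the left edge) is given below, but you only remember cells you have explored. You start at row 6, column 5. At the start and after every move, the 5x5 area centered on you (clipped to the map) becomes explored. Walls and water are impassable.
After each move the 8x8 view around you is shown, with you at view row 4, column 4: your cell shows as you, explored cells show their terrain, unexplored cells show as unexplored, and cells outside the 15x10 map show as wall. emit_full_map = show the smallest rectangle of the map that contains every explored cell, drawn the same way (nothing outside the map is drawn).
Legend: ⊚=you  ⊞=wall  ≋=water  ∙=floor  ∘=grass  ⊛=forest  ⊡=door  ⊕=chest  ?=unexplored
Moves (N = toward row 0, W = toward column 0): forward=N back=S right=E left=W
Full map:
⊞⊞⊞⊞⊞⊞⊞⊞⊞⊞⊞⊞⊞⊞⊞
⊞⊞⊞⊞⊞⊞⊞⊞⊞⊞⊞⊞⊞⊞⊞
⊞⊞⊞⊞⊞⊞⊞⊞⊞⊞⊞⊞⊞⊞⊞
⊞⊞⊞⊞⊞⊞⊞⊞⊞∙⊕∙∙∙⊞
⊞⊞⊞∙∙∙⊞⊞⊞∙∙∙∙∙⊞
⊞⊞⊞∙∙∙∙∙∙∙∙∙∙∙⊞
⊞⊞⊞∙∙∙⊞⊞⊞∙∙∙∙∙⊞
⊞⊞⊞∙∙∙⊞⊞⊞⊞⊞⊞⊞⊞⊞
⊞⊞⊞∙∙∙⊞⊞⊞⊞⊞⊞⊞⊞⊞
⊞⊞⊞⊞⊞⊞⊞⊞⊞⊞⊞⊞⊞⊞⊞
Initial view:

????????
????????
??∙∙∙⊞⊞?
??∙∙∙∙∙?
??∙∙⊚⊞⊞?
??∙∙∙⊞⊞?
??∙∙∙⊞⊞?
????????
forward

????????
????????
??⊞⊞⊞⊞⊞?
??∙∙∙⊞⊞?
??∙∙⊚∙∙?
??∙∙∙⊞⊞?
??∙∙∙⊞⊞?
??∙∙∙⊞⊞?

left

????????
????????
??⊞⊞⊞⊞⊞⊞
??⊞∙∙∙⊞⊞
??⊞∙⊚∙∙∙
??⊞∙∙∙⊞⊞
??⊞∙∙∙⊞⊞
???∙∙∙⊞⊞

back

????????
??⊞⊞⊞⊞⊞⊞
??⊞∙∙∙⊞⊞
??⊞∙∙∙∙∙
??⊞∙⊚∙⊞⊞
??⊞∙∙∙⊞⊞
??⊞∙∙∙⊞⊞
????????

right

????????
?⊞⊞⊞⊞⊞⊞?
?⊞∙∙∙⊞⊞?
?⊞∙∙∙∙∙?
?⊞∙∙⊚⊞⊞?
?⊞∙∙∙⊞⊞?
?⊞∙∙∙⊞⊞?
????????

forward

????????
????????
?⊞⊞⊞⊞⊞⊞?
?⊞∙∙∙⊞⊞?
?⊞∙∙⊚∙∙?
?⊞∙∙∙⊞⊞?
?⊞∙∙∙⊞⊞?
?⊞∙∙∙⊞⊞?

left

????????
????????
??⊞⊞⊞⊞⊞⊞
??⊞∙∙∙⊞⊞
??⊞∙⊚∙∙∙
??⊞∙∙∙⊞⊞
??⊞∙∙∙⊞⊞
??⊞∙∙∙⊞⊞

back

????????
??⊞⊞⊞⊞⊞⊞
??⊞∙∙∙⊞⊞
??⊞∙∙∙∙∙
??⊞∙⊚∙⊞⊞
??⊞∙∙∙⊞⊞
??⊞∙∙∙⊞⊞
????????

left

⊞???????
⊞??⊞⊞⊞⊞⊞
⊞?⊞⊞∙∙∙⊞
⊞?⊞⊞∙∙∙∙
⊞?⊞⊞⊚∙∙⊞
⊞?⊞⊞∙∙∙⊞
⊞?⊞⊞∙∙∙⊞
⊞???????

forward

⊞???????
⊞???????
⊞?⊞⊞⊞⊞⊞⊞
⊞?⊞⊞∙∙∙⊞
⊞?⊞⊞⊚∙∙∙
⊞?⊞⊞∙∙∙⊞
⊞?⊞⊞∙∙∙⊞
⊞?⊞⊞∙∙∙⊞

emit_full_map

⊞⊞⊞⊞⊞⊞⊞
⊞⊞∙∙∙⊞⊞
⊞⊞⊚∙∙∙∙
⊞⊞∙∙∙⊞⊞
⊞⊞∙∙∙⊞⊞
⊞⊞∙∙∙⊞⊞


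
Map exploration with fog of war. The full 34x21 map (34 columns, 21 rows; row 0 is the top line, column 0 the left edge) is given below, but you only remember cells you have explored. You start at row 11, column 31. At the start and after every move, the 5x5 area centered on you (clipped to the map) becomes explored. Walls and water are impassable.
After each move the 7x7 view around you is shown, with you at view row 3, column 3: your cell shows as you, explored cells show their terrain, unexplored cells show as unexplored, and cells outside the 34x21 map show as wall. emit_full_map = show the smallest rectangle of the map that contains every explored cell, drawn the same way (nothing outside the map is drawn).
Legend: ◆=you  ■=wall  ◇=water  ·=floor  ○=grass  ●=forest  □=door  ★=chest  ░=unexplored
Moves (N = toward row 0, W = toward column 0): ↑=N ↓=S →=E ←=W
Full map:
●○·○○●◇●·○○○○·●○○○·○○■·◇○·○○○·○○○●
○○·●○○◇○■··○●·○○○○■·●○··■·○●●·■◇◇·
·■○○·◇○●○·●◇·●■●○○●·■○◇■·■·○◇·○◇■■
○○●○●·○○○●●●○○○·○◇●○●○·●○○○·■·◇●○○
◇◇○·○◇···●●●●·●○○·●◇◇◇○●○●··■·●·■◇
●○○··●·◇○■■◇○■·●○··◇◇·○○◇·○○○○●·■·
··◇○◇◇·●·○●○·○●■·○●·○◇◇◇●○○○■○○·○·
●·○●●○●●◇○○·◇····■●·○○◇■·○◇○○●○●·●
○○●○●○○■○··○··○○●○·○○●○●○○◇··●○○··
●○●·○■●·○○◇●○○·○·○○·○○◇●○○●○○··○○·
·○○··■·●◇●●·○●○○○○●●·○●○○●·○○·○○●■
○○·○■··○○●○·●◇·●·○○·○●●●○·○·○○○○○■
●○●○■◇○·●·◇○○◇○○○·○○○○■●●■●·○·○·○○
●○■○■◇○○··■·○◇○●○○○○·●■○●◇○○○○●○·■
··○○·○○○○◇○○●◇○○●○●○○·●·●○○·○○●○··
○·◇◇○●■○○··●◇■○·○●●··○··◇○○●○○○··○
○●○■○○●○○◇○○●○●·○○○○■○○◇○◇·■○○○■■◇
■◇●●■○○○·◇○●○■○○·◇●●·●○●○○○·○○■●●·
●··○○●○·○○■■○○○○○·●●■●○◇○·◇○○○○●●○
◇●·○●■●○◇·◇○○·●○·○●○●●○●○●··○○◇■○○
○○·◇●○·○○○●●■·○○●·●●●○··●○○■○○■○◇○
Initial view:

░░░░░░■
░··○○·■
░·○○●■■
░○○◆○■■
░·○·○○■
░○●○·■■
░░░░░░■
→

░░░░░■■
··○○·■■
·○○●■■■
○○○◆■■■
·○·○○■■
○●○·■■■
░░░░░■■

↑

░░░░░■■
░○○··■■
··○○·■■
·○○◆■■■
○○○○■■■
·○·○○■■
○●○·■■■

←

░░░░░░■
░●○○··■
░··○○·■
░·○◆●■■
░○○○○■■
░·○·○○■
░○●○·■■

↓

░●○○··■
░··○○·■
░·○○●■■
░○○◆○■■
░·○·○○■
░○●○·■■
░░░░░░■

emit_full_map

●○○··
··○○·
·○○●■
○○◆○■
·○·○○
○●○·■

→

●○○··■■
··○○·■■
·○○●■■■
○○○◆■■■
·○·○○■■
○●○·■■■
░░░░░■■

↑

░░░░░■■
●○○··■■
··○○·■■
·○○◆■■■
○○○○■■■
·○·○○■■
○●○·■■■

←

░░░░░░■
░●○○··■
░··○○·■
░·○◆●■■
░○○○○■■
░·○·○○■
░○●○·■■

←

░░░░░░░
░·●○○··
░○··○○·
░○·◆○●■
░○○○○○■
░○·○·○○
░░○●○·■

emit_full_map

·●○○··
○··○○·
○·◆○●■
○○○○○■
○·○·○○
░○●○·■

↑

░░░░░░░
░○●○●·░
░·●○○··
░○·◆○○·
░○·○○●■
░○○○○○■
░○·○·○○

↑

░░░░░░░
░■○○·○░
░○●○●·░
░·●◆○··
░○··○○·
░○·○○●■
░○○○○○■

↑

░░░░░░░
░○○●·■░
░■○○·○░
░○●◆●·░
░·●○○··
░○··○○·
░○·○○●■

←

░░░░░░░
░○○○●·■
░○■○○·○
░○○◆○●·
░··●○○·
░○○··○○
░░○·○○●

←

░░░░░░░
░○○○○●·
░○○■○○·
░◇○◆●○●
░◇··●○○
░●○○··○
░░░○·○○

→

░░░░░░░
○○○○●·■
○○■○○·○
◇○○◆○●·
◇··●○○·
●○○··○○
░░○·○○●

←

░░░░░░░
░○○○○●·
░○○■○○·
░◇○◆●○●
░◇··●○○
░●○○··○
░░░○·○○

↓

░○○○○●·
░○○■○○·
░◇○○●○●
░◇·◆●○○
░●○○··○
░·○○·○○
░░░○○○○

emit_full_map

○○○○●·■░
○○■○○·○░
◇○○●○●·░
◇·◆●○○··
●○○··○○·
·○○·○○●■
░░○○○○○■
░░○·○·○○
░░░○●○·■

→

○○○○●·■
○○■○○·○
◇○○●○●·
◇··◆○○·
●○○··○○
·○○·○○●
░░○○○○○

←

░○○○○●·
░○○■○○·
░◇○○●○●
░◇·◆●○○
░●○○··○
░·○○·○○
░░░○○○○

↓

░○○■○○·
░◇○○●○●
░◇··●○○
░●○◆··○
░·○○·○○
░○·○○○○
░░░○·○·

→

○○■○○·○
◇○○●○●·
◇··●○○·
●○○◆·○○
·○○·○○●
○·○○○○○
░░○·○·○

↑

○○○○●·■
○○■○○·○
◇○○●○●·
◇··◆○○·
●○○··○○
·○○·○○●
○·○○○○○

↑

░░░░░░░
○○○○●·■
○○■○○·○
◇○○◆○●·
◇··●○○·
●○○··○○
·○○·○○●

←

░░░░░░░
░○○○○●·
░○○■○○·
░◇○◆●○●
░◇··●○○
░●○○··○
░·○○·○○

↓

░○○○○●·
░○○■○○·
░◇○○●○●
░◇·◆●○○
░●○○··○
░·○○·○○
░○·○○○○

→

○○○○●·■
○○■○○·○
◇○○●○●·
◇··◆○○·
●○○··○○
·○○·○○●
○·○○○○○

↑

░░░░░░░
○○○○●·■
○○■○○·○
◇○○◆○●·
◇··●○○·
●○○··○○
·○○·○○●

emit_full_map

○○○○●·■░
○○■○○·○░
◇○○◆○●·░
◇··●○○··
●○○··○○·
·○○·○○●■
○·○○○○○■
░░○·○·○○
░░░○●○·■


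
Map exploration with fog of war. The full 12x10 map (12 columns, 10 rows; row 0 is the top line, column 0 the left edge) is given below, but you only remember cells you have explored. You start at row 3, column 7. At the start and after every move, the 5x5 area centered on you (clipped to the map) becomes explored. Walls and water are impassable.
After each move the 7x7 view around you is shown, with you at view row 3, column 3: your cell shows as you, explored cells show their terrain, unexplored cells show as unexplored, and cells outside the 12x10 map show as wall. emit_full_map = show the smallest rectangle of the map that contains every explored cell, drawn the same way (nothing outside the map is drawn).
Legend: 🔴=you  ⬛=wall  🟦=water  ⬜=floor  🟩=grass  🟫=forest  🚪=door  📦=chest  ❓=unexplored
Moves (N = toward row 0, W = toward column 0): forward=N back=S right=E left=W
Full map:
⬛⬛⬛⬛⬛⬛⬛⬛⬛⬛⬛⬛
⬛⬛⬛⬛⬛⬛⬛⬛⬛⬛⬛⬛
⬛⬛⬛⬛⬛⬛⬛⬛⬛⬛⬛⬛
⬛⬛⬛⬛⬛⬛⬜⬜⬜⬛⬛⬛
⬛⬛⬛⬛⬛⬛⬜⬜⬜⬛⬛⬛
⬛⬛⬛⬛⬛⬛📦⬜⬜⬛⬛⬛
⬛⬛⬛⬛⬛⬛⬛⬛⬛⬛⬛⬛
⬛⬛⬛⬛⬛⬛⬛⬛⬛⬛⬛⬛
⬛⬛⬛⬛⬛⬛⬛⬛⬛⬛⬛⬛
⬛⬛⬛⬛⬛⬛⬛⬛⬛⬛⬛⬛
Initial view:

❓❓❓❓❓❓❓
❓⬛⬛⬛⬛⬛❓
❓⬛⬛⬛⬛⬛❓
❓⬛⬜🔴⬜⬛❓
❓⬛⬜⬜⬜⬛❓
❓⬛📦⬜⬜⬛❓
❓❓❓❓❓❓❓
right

❓❓❓❓❓❓❓
⬛⬛⬛⬛⬛⬛❓
⬛⬛⬛⬛⬛⬛❓
⬛⬜⬜🔴⬛⬛❓
⬛⬜⬜⬜⬛⬛❓
⬛📦⬜⬜⬛⬛❓
❓❓❓❓❓❓❓

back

⬛⬛⬛⬛⬛⬛❓
⬛⬛⬛⬛⬛⬛❓
⬛⬜⬜⬜⬛⬛❓
⬛⬜⬜🔴⬛⬛❓
⬛📦⬜⬜⬛⬛❓
❓⬛⬛⬛⬛⬛❓
❓❓❓❓❓❓❓

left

❓⬛⬛⬛⬛⬛⬛
❓⬛⬛⬛⬛⬛⬛
❓⬛⬜⬜⬜⬛⬛
❓⬛⬜🔴⬜⬛⬛
❓⬛📦⬜⬜⬛⬛
❓⬛⬛⬛⬛⬛⬛
❓❓❓❓❓❓❓

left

❓❓⬛⬛⬛⬛⬛
❓⬛⬛⬛⬛⬛⬛
❓⬛⬛⬜⬜⬜⬛
❓⬛⬛🔴⬜⬜⬛
❓⬛⬛📦⬜⬜⬛
❓⬛⬛⬛⬛⬛⬛
❓❓❓❓❓❓❓

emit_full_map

❓⬛⬛⬛⬛⬛⬛
⬛⬛⬛⬛⬛⬛⬛
⬛⬛⬜⬜⬜⬛⬛
⬛⬛🔴⬜⬜⬛⬛
⬛⬛📦⬜⬜⬛⬛
⬛⬛⬛⬛⬛⬛⬛

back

❓⬛⬛⬛⬛⬛⬛
❓⬛⬛⬜⬜⬜⬛
❓⬛⬛⬜⬜⬜⬛
❓⬛⬛🔴⬜⬜⬛
❓⬛⬛⬛⬛⬛⬛
❓⬛⬛⬛⬛⬛❓
❓❓❓❓❓❓❓

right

⬛⬛⬛⬛⬛⬛⬛
⬛⬛⬜⬜⬜⬛⬛
⬛⬛⬜⬜⬜⬛⬛
⬛⬛📦🔴⬜⬛⬛
⬛⬛⬛⬛⬛⬛⬛
⬛⬛⬛⬛⬛⬛❓
❓❓❓❓❓❓❓

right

⬛⬛⬛⬛⬛⬛❓
⬛⬜⬜⬜⬛⬛❓
⬛⬜⬜⬜⬛⬛❓
⬛📦⬜🔴⬛⬛❓
⬛⬛⬛⬛⬛⬛❓
⬛⬛⬛⬛⬛⬛❓
❓❓❓❓❓❓❓

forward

⬛⬛⬛⬛⬛⬛❓
⬛⬛⬛⬛⬛⬛❓
⬛⬜⬜⬜⬛⬛❓
⬛⬜⬜🔴⬛⬛❓
⬛📦⬜⬜⬛⬛❓
⬛⬛⬛⬛⬛⬛❓
⬛⬛⬛⬛⬛⬛❓

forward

❓❓❓❓❓❓❓
⬛⬛⬛⬛⬛⬛❓
⬛⬛⬛⬛⬛⬛❓
⬛⬜⬜🔴⬛⬛❓
⬛⬜⬜⬜⬛⬛❓
⬛📦⬜⬜⬛⬛❓
⬛⬛⬛⬛⬛⬛❓

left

❓❓❓❓❓❓❓
❓⬛⬛⬛⬛⬛⬛
⬛⬛⬛⬛⬛⬛⬛
⬛⬛⬜🔴⬜⬛⬛
⬛⬛⬜⬜⬜⬛⬛
⬛⬛📦⬜⬜⬛⬛
⬛⬛⬛⬛⬛⬛⬛

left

❓❓❓❓❓❓❓
❓⬛⬛⬛⬛⬛⬛
❓⬛⬛⬛⬛⬛⬛
❓⬛⬛🔴⬜⬜⬛
❓⬛⬛⬜⬜⬜⬛
❓⬛⬛📦⬜⬜⬛
❓⬛⬛⬛⬛⬛⬛

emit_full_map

⬛⬛⬛⬛⬛⬛⬛
⬛⬛⬛⬛⬛⬛⬛
⬛⬛🔴⬜⬜⬛⬛
⬛⬛⬜⬜⬜⬛⬛
⬛⬛📦⬜⬜⬛⬛
⬛⬛⬛⬛⬛⬛⬛
⬛⬛⬛⬛⬛⬛⬛


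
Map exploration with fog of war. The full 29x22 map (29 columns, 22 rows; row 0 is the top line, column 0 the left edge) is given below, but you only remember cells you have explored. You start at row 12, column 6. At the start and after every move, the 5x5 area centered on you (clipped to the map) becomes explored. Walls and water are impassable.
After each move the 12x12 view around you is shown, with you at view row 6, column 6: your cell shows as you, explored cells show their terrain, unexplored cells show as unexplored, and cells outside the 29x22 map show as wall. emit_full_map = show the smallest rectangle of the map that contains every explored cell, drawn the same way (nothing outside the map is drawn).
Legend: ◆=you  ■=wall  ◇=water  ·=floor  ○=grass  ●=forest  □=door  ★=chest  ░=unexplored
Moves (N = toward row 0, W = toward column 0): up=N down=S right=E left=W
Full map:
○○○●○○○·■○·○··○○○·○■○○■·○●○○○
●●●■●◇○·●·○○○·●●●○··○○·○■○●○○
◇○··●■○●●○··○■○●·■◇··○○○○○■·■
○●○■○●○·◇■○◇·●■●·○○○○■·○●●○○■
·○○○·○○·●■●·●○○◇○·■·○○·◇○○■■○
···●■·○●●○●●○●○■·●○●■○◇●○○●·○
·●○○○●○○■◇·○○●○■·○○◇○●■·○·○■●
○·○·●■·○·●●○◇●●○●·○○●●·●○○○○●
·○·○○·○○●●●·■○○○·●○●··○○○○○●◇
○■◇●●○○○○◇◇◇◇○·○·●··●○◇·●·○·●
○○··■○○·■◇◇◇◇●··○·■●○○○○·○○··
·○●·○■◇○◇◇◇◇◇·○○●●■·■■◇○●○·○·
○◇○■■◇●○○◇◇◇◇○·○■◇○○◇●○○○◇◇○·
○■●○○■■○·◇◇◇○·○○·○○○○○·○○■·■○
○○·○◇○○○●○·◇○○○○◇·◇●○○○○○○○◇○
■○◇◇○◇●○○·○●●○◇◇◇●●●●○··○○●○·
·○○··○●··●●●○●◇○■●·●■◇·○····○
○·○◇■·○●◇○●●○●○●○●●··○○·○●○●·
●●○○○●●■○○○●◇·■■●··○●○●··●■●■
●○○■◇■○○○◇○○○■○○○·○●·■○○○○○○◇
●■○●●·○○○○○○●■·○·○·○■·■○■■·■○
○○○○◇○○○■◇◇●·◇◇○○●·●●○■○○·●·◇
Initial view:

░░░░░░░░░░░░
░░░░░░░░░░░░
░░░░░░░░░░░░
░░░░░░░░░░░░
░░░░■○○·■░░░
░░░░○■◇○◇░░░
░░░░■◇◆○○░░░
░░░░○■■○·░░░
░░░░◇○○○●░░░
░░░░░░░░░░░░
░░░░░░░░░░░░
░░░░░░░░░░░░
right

░░░░░░░░░░░░
░░░░░░░░░░░░
░░░░░░░░░░░░
░░░░░░░░░░░░
░░░■○○·■◇░░░
░░░○■◇○◇◇░░░
░░░■◇●◆○◇░░░
░░░○■■○·◇░░░
░░░◇○○○●○░░░
░░░░░░░░░░░░
░░░░░░░░░░░░
░░░░░░░░░░░░

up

░░░░░░░░░░░░
░░░░░░░░░░░░
░░░░░░░░░░░░
░░░░░░░░░░░░
░░░░○○○○◇░░░
░░░■○○·■◇░░░
░░░○■◇◆◇◇░░░
░░░■◇●○○◇░░░
░░░○■■○·◇░░░
░░░◇○○○●○░░░
░░░░░░░░░░░░
░░░░░░░░░░░░

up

░░░░░░░░░░░░
░░░░░░░░░░░░
░░░░░░░░░░░░
░░░░░░░░░░░░
░░░░·○○●●░░░
░░░░○○○○◇░░░
░░░■○○◆■◇░░░
░░░○■◇○◇◇░░░
░░░■◇●○○◇░░░
░░░○■■○·◇░░░
░░░◇○○○●○░░░
░░░░░░░░░░░░

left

░░░░░░░░░░░░
░░░░░░░░░░░░
░░░░░░░░░░░░
░░░░░░░░░░░░
░░░░○·○○●●░░
░░░░●○○○○◇░░
░░░░■○◆·■◇░░
░░░░○■◇○◇◇░░
░░░░■◇●○○◇░░
░░░░○■■○·◇░░
░░░░◇○○○●○░░
░░░░░░░░░░░░

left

■░░░░░░░░░░░
■░░░░░░░░░░░
■░░░░░░░░░░░
■░░░░░░░░░░░
■░░░○○·○○●●░
■░░░●●○○○○◇░
■░░░·■◆○·■◇░
■░░░·○■◇○◇◇░
■░░░■■◇●○○◇░
■░░░░○■■○·◇░
■░░░░◇○○○●○░
■░░░░░░░░░░░

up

■░░░░░░░░░░░
■░░░░░░░░░░░
■░░░░░░░░░░░
■░░░░░░░░░░░
■░░░·●■·○░░░
■░░░○○·○○●●░
■░░░●●◆○○○◇░
■░░░·■○○·■◇░
■░░░·○■◇○◇◇░
■░░░■■◇●○○◇░
■░░░░○■■○·◇░
■░░░░◇○○○●○░

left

■■░░░░░░░░░░
■■░░░░░░░░░░
■■░░░░░░░░░░
■■░░░░░░░░░░
■■░░○·●■·○░░
■■░░·○○·○○●●
■■░░◇●◆○○○○◇
■■░░··■○○·■◇
■■░░●·○■◇○◇◇
■■░░░■■◇●○○◇
■■░░░░○■■○·◇
■■░░░░◇○○○●○

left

■■■░░░░░░░░░
■■■░░░░░░░░░
■■■░░░░░░░░░
■■■░░░░░░░░░
■■■░·○·●■·○░
■■■░○·○○·○○●
■■■░■◇◆●○○○○
■■■░○··■○○·■
■■■░○●·○■◇○◇
■■■░░░■■◇●○○
■■■░░░░○■■○·
■■■░░░░◇○○○●

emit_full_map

·○·●■·○░░
○·○○·○○●●
■◇◆●○○○○◇
○··■○○·■◇
○●·○■◇○◇◇
░░■■◇●○○◇
░░░○■■○·◇
░░░◇○○○●○

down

■■■░░░░░░░░░
■■■░░░░░░░░░
■■■░░░░░░░░░
■■■░·○·●■·○░
■■■░○·○○·○○●
■■■░■◇●●○○○○
■■■░○·◆■○○·■
■■■░○●·○■◇○◇
■■■░◇○■■◇●○○
■■■░░░░○■■○·
■■■░░░░◇○○○●
■■■░░░░░░░░░

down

■■■░░░░░░░░░
■■■░░░░░░░░░
■■■░·○·●■·○░
■■■░○·○○·○○●
■■■░■◇●●○○○○
■■■░○··■○○·■
■■■░○●◆○■◇○◇
■■■░◇○■■◇●○○
■■■░■●○○■■○·
■■■░░░░◇○○○●
■■■░░░░░░░░░
■■■░░░░░░░░░

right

■■░░░░░░░░░░
■■░░░░░░░░░░
■■░·○·●■·○░░
■■░○·○○·○○●●
■■░■◇●●○○○○◇
■■░○··■○○·■◇
■■░○●·◆■◇○◇◇
■■░◇○■■◇●○○◇
■■░■●○○■■○·◇
■■░░░░◇○○○●○
■■░░░░░░░░░░
■■░░░░░░░░░░

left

■■■░░░░░░░░░
■■■░░░░░░░░░
■■■░·○·●■·○░
■■■░○·○○·○○●
■■■░■◇●●○○○○
■■■░○··■○○·■
■■■░○●◆○■◇○◇
■■■░◇○■■◇●○○
■■■░■●○○■■○·
■■■░░░░◇○○○●
■■■░░░░░░░░░
■■■░░░░░░░░░

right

■■░░░░░░░░░░
■■░░░░░░░░░░
■■░·○·●■·○░░
■■░○·○○·○○●●
■■░■◇●●○○○○◇
■■░○··■○○·■◇
■■░○●·◆■◇○◇◇
■■░◇○■■◇●○○◇
■■░■●○○■■○·◇
■■░░░░◇○○○●○
■■░░░░░░░░░░
■■░░░░░░░░░░

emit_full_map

·○·●■·○░░
○·○○·○○●●
■◇●●○○○○◇
○··■○○·■◇
○●·◆■◇○◇◇
◇○■■◇●○○◇
■●○○■■○·◇
░░░◇○○○●○
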